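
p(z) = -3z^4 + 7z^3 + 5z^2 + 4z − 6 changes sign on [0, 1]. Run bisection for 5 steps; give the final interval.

midpoint 0.5: p = -2.0625 < 0 → [0.5, 1]
midpoint 0.75: p = 1.816406 > 0 → [0.5, 0.75]
midpoint 0.625: p = -0.295654 < 0 → [0.625, 0.75]
midpoint 0.6875: p = 0.7177 > 0 → [0.625, 0.6875]
midpoint 0.65625: p = 0.2003 > 0 → [0.625, 0.65625]

[0.625, 0.65625]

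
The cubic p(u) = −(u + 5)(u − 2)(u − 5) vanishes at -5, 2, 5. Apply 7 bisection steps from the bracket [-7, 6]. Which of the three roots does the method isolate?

p(-0.5) = -61.875 < 0, so the root lies in [-7, -0.5]
p(-3.75) = -62.890625 < 0, so the root lies in [-7, -3.75]
p(-5.375) = 28.693359 > 0, so the root lies in [-5.375, -3.75]
p(-4.5625) = -27.4548 < 0, so the root lies in [-5.375, -4.5625]
p(-4.96875) = -2.1709 < 0, so the root lies in [-5.375, -4.96875]
p(-5.171875) = 12.5385 > 0, so the root lies in [-5.171875, -4.96875]
p(-5.0703125) = 5.0063 > 0, so the root lies in [-5.0703125, -4.96875]

-5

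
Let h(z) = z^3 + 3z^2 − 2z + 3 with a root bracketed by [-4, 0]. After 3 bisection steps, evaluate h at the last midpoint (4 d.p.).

h(-2) = 11 > 0, so the root lies in [-4, -2]
h(-3) = 9 > 0, so the root lies in [-4, -3]
h(-3.5) = 3.875 > 0, so the root lies in [-4, -3.5]

3.8750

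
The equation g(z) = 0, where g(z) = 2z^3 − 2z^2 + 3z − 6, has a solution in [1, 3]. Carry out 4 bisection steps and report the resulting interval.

[1.375, 1.5]

g(2) = 8 > 0, so the root lies in [1, 2]
g(1.5) = 0.75 > 0, so the root lies in [1, 1.5]
g(1.25) = -1.46875 < 0, so the root lies in [1.25, 1.5]
g(1.375) = -0.457 < 0, so the root lies in [1.375, 1.5]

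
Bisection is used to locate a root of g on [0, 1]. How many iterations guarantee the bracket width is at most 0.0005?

11

Width after n steps is 1/2^n. Need 2^n ≥ 1/0.0005 = 2000.
2^10 = 1024 < 2000 ≤ 2^11 = 2048, so n = 11.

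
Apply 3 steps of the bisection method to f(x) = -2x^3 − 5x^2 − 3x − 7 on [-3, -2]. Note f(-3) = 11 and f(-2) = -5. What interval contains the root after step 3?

[-2.5, -2.375]

midpoint -2.5: f = 0.5 > 0 → [-2.5, -2]
midpoint -2.25: f = -2.78125 < 0 → [-2.5, -2.25]
midpoint -2.375: f = -1.285156 < 0 → [-2.5, -2.375]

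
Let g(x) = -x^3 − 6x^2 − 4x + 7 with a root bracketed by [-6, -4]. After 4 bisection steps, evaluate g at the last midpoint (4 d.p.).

-0.2363

x = -5 gives g = 2, positive; keep [-5, -4]
x = -4.5 gives g = -5.375, negative; keep [-5, -4.5]
x = -4.75 gives g = -2.203125, negative; keep [-5, -4.75]
x = -4.875 gives g = -0.2363, negative; keep [-5, -4.875]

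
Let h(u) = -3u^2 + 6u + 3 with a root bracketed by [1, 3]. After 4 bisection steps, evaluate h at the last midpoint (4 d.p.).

0.3281

u = 2 gives h = 3, positive; keep [2, 3]
u = 2.5 gives h = -0.75, negative; keep [2, 2.5]
u = 2.25 gives h = 1.3125, positive; keep [2.25, 2.5]
u = 2.375 gives h = 0.3281, positive; keep [2.375, 2.5]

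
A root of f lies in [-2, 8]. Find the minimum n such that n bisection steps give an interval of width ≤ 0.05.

8

Width after n steps is 10/2^n. Need 2^n ≥ 10/0.05 = 200.
2^7 = 128 < 200 ≤ 2^8 = 256, so n = 8.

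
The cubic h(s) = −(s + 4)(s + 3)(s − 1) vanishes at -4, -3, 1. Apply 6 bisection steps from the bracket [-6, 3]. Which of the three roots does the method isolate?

1

s = -1.5 gives h = 9.375, positive; keep [-1.5, 3]
s = 0.75 gives h = 4.453125, positive; keep [0.75, 3]
s = 1.875 gives h = -25.060547, negative; keep [0.75, 1.875]
s = 1.3125 gives h = -7.1594, negative; keep [0.75, 1.3125]
s = 1.03125 gives h = -0.6338, negative; keep [0.75, 1.03125]
s = 0.890625 gives h = 2.0811, positive; keep [0.890625, 1.03125]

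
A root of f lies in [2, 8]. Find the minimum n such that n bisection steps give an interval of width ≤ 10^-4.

16

Width after n steps is 6/2^n. Need 2^n ≥ 6/10^-4 = 60000.
2^15 = 32768 < 60000 ≤ 2^16 = 65536, so n = 16.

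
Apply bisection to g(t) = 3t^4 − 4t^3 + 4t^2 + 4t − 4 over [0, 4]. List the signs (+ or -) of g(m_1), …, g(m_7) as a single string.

++-+-+-

midpoint 2: g = 36 > 0 → [0, 2]
midpoint 1: g = 3 > 0 → [0, 1]
midpoint 0.5: g = -1.3125 < 0 → [0.5, 1]
midpoint 0.75: g = 0.5117 > 0 → [0.5, 0.75]
midpoint 0.625: g = -0.4563 < 0 → [0.625, 0.75]
midpoint 0.6875: g = 0.011 > 0 → [0.625, 0.6875]
midpoint 0.65625: g = -0.2264 < 0 → [0.65625, 0.6875]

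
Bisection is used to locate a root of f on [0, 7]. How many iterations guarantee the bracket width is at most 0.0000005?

24

Width after n steps is 7/2^n. Need 2^n ≥ 7/0.0000005 = 14000000.
2^23 = 8388608 < 14000000 ≤ 2^24 = 16777216, so n = 24.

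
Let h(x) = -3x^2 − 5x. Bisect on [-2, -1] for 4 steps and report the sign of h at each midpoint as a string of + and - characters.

+-+-

m = -1.5, h(m) = 0.75 (+); new bracket [-2, -1.5]
m = -1.75, h(m) = -0.4375 (−); new bracket [-1.75, -1.5]
m = -1.625, h(m) = 0.203125 (+); new bracket [-1.75, -1.625]
m = -1.6875, h(m) = -0.1055 (−); new bracket [-1.6875, -1.625]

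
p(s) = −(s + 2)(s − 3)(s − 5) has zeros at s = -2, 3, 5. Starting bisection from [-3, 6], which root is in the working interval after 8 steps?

p(1.5) = -18.375 < 0, so the root lies in [-3, 1.5]
p(-0.75) = -26.953125 < 0, so the root lies in [-3, -0.75]
p(-1.875) = -4.189453 < 0, so the root lies in [-3, -1.875]
p(-2.4375) = 17.6931 > 0, so the root lies in [-2.4375, -1.875]
p(-2.15625) = 5.7655 > 0, so the root lies in [-2.15625, -1.875]
p(-2.015625) = 0.5498 > 0, so the root lies in [-2.015625, -1.875]
p(-1.9453125) = -1.8783 < 0, so the root lies in [-2.015625, -1.9453125]
p(-1.98046875) = -0.679 < 0, so the root lies in [-2.015625, -1.98046875]

-2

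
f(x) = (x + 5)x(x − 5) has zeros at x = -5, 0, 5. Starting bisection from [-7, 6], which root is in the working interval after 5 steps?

-5

midpoint -0.5: f = 12.375 > 0 → [-7, -0.5]
midpoint -3.75: f = 41.015625 > 0 → [-7, -3.75]
midpoint -5.375: f = -20.912109 < 0 → [-5.375, -3.75]
midpoint -4.5625: f = 19.0876 > 0 → [-5.375, -4.5625]
midpoint -4.96875: f = 1.5479 > 0 → [-5.375, -4.96875]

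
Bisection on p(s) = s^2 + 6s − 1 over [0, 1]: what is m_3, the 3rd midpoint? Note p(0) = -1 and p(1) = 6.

0.125

midpoint 0.5: p = 2.25 > 0 → [0, 0.5]
midpoint 0.25: p = 0.5625 > 0 → [0, 0.25]
midpoint 0.125: p = -0.234375 < 0 → [0.125, 0.25]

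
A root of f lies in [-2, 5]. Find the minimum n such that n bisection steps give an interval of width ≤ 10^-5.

20

Width after n steps is 7/2^n. Need 2^n ≥ 7/10^-5 = 700000.
2^19 = 524288 < 700000 ≤ 2^20 = 1048576, so n = 20.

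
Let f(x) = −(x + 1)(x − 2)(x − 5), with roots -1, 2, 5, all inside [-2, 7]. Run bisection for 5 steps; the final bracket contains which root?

5

m = 2.5, f(m) = 4.375 (+); new bracket [2.5, 7]
m = 4.75, f(m) = 3.953125 (+); new bracket [4.75, 7]
m = 5.875, f(m) = -23.310547 (−); new bracket [4.75, 5.875]
m = 5.3125, f(m) = -6.5344 (−); new bracket [4.75, 5.3125]
m = 5.03125, f(m) = -0.5713 (−); new bracket [4.75, 5.03125]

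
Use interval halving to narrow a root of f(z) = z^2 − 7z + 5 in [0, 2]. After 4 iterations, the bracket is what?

[0.75, 0.875]

m = 1, f(m) = -1 (−); new bracket [0, 1]
m = 0.5, f(m) = 1.75 (+); new bracket [0.5, 1]
m = 0.75, f(m) = 0.3125 (+); new bracket [0.75, 1]
m = 0.875, f(m) = -0.3594 (−); new bracket [0.75, 0.875]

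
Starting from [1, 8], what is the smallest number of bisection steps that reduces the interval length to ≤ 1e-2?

10

Width after n steps is 7/2^n. Need 2^n ≥ 7/1e-2 = 700.
2^9 = 512 < 700 ≤ 2^10 = 1024, so n = 10.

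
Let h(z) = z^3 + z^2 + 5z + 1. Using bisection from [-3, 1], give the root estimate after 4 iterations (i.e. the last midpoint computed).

h(-1) = -4 < 0, so the root lies in [-1, 1]
h(0) = 1 > 0, so the root lies in [-1, 0]
h(-0.5) = -1.375 < 0, so the root lies in [-0.5, 0]
h(-0.25) = -0.2031 < 0, so the root lies in [-0.25, 0]

-0.25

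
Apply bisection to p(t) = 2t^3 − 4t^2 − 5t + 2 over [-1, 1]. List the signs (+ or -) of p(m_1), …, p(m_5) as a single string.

+-+-+

t = 0 gives p = 2, positive; keep [0, 1]
t = 0.5 gives p = -1.25, negative; keep [0, 0.5]
t = 0.25 gives p = 0.53125, positive; keep [0.25, 0.5]
t = 0.375 gives p = -0.332, negative; keep [0.25, 0.375]
t = 0.3125 gives p = 0.1079, positive; keep [0.3125, 0.375]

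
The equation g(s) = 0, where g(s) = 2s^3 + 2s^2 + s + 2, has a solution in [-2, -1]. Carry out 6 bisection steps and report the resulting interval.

[-1.25, -1.234375]

s = -1.5 gives g = -1.75, negative; keep [-1.5, -1]
s = -1.25 gives g = -0.03125, negative; keep [-1.25, -1]
s = -1.125 gives g = 0.558594, positive; keep [-1.25, -1.125]
s = -1.1875 gives g = 0.2837, positive; keep [-1.25, -1.1875]
s = -1.21875 gives g = 0.1314, positive; keep [-1.25, -1.21875]
s = -1.234375 gives g = 0.0514, positive; keep [-1.25, -1.234375]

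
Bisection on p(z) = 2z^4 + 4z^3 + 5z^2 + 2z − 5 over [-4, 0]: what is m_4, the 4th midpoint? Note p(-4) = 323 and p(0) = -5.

-1.75

midpoint -2: p = 11 > 0 → [-2, 0]
midpoint -1: p = -4 < 0 → [-2, -1]
midpoint -1.5: p = -0.125 < 0 → [-2, -1.5]
midpoint -1.75: p = 4.1328 > 0 → [-1.75, -1.5]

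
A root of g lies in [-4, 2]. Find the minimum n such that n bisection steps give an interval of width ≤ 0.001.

Width after n steps is 6/2^n. Need 2^n ≥ 6/0.001 = 6000.
2^12 = 4096 < 6000 ≤ 2^13 = 8192, so n = 13.

13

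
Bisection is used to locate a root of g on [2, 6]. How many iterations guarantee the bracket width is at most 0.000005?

20

Width after n steps is 4/2^n. Need 2^n ≥ 4/0.000005 = 800000.
2^19 = 524288 < 800000 ≤ 2^20 = 1048576, so n = 20.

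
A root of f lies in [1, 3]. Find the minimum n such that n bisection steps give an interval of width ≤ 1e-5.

18

Width after n steps is 2/2^n. Need 2^n ≥ 2/1e-5 = 200000.
2^17 = 131072 < 200000 ≤ 2^18 = 262144, so n = 18.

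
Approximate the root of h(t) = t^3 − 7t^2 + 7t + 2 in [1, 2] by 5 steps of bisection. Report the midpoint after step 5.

1.53125

h(1.5) = 0.125 > 0, so the root lies in [1.5, 2]
h(1.75) = -1.828125 < 0, so the root lies in [1.5, 1.75]
h(1.625) = -0.818359 < 0, so the root lies in [1.5, 1.625]
h(1.5625) = -0.3376 < 0, so the root lies in [1.5, 1.5625]
h(1.53125) = -0.104 < 0, so the root lies in [1.5, 1.53125]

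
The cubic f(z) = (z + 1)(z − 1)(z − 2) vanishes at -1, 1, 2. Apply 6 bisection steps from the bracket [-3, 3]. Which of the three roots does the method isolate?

m = 0, f(m) = 2 (+); new bracket [-3, 0]
m = -1.5, f(m) = -4.375 (−); new bracket [-1.5, 0]
m = -0.75, f(m) = 1.203125 (+); new bracket [-1.5, -0.75]
m = -1.125, f(m) = -0.8301 (−); new bracket [-1.125, -0.75]
m = -0.9375, f(m) = 0.3557 (+); new bracket [-1.125, -0.9375]
m = -1.03125, f(m) = -0.1924 (−); new bracket [-1.03125, -0.9375]

-1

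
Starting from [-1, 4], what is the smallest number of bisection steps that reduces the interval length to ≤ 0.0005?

Width after n steps is 5/2^n. Need 2^n ≥ 5/0.0005 = 10000.
2^13 = 8192 < 10000 ≤ 2^14 = 16384, so n = 14.

14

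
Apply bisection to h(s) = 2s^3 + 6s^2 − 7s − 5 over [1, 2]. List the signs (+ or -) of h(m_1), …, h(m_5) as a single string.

s = 1.5 gives h = 4.75, positive; keep [1, 1.5]
s = 1.25 gives h = -0.46875, negative; keep [1.25, 1.5]
s = 1.375 gives h = 1.917969, positive; keep [1.25, 1.375]
s = 1.3125 gives h = 0.6704, positive; keep [1.25, 1.3125]
s = 1.28125 gives h = 0.0875, positive; keep [1.25, 1.28125]

+-+++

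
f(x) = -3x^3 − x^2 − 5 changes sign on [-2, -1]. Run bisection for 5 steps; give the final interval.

[-1.3125, -1.28125]

midpoint -1.5: f = 2.875 > 0 → [-1.5, -1]
midpoint -1.25: f = -0.703125 < 0 → [-1.5, -1.25]
midpoint -1.375: f = 0.908203 > 0 → [-1.375, -1.25]
midpoint -1.3125: f = 0.0603 > 0 → [-1.3125, -1.25]
midpoint -1.28125: f = -0.3317 < 0 → [-1.3125, -1.28125]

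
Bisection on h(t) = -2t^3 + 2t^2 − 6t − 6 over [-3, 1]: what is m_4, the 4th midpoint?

-0.75

midpoint -1: h = 4 > 0 → [-1, 1]
midpoint 0: h = -6 < 0 → [-1, 0]
midpoint -0.5: h = -2.25 < 0 → [-1, -0.5]
midpoint -0.75: h = 0.4688 > 0 → [-0.75, -0.5]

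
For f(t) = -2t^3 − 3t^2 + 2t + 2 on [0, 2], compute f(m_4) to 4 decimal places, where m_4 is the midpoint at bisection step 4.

midpoint 1: f = -1 < 0 → [0, 1]
midpoint 0.5: f = 2 > 0 → [0.5, 1]
midpoint 0.75: f = 0.96875 > 0 → [0.75, 1]
midpoint 0.875: f = 0.1133 > 0 → [0.875, 1]

0.1133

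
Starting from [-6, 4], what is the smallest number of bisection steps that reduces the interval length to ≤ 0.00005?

Width after n steps is 10/2^n. Need 2^n ≥ 10/0.00005 = 200000.
2^17 = 131072 < 200000 ≤ 2^18 = 262144, so n = 18.

18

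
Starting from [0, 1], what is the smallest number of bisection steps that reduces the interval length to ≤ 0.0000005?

Width after n steps is 1/2^n. Need 2^n ≥ 1/0.0000005 = 2000000.
2^20 = 1048576 < 2000000 ≤ 2^21 = 2097152, so n = 21.

21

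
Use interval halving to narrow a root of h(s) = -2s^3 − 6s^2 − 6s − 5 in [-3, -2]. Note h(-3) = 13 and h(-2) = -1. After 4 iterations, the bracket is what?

m = -2.5, h(m) = 3.75 (+); new bracket [-2.5, -2]
m = -2.25, h(m) = 0.90625 (+); new bracket [-2.25, -2]
m = -2.125, h(m) = -0.152344 (−); new bracket [-2.25, -2.125]
m = -2.1875, h(m) = 0.3491 (+); new bracket [-2.1875, -2.125]

[-2.1875, -2.125]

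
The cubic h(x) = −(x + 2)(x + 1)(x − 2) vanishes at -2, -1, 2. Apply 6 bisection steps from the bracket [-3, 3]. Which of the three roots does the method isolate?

2

midpoint 0: h = 4 > 0 → [0, 3]
midpoint 1.5: h = 4.375 > 0 → [1.5, 3]
midpoint 2.25: h = -3.453125 < 0 → [1.5, 2.25]
midpoint 1.875: h = 1.3926 > 0 → [1.875, 2.25]
midpoint 2.0625: h = -0.7776 < 0 → [1.875, 2.0625]
midpoint 1.96875: h = 0.3682 > 0 → [1.96875, 2.0625]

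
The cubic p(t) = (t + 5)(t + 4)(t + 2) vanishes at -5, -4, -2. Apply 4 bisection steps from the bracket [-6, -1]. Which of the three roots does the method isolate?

midpoint -3.5: p = -1.125 < 0 → [-3.5, -1]
midpoint -2.25: p = -1.203125 < 0 → [-2.25, -1]
midpoint -1.625: p = 3.005859 > 0 → [-2.25, -1.625]
midpoint -1.9375: p = 0.3948 > 0 → [-2.25, -1.9375]

-2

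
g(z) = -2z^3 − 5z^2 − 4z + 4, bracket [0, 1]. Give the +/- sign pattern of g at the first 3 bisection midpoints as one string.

g(0.5) = 0.5 > 0, so the root lies in [0.5, 1]
g(0.75) = -2.65625 < 0, so the root lies in [0.5, 0.75]
g(0.625) = -0.941406 < 0, so the root lies in [0.5, 0.625]

+--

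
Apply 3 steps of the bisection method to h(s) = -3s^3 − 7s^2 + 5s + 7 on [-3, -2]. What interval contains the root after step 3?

[-2.75, -2.625]

m = -2.5, h(m) = -2.375 (−); new bracket [-3, -2.5]
m = -2.75, h(m) = 2.703125 (+); new bracket [-2.75, -2.5]
m = -2.625, h(m) = -0.095703 (−); new bracket [-2.75, -2.625]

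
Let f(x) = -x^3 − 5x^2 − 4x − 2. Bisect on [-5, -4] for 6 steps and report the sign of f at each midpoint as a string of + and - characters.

m = -4.5, f(m) = 5.875 (+); new bracket [-4.5, -4]
m = -4.25, f(m) = 1.453125 (+); new bracket [-4.25, -4]
m = -4.125, f(m) = -0.388672 (−); new bracket [-4.25, -4.125]
m = -4.1875, f(m) = 0.5027 (+); new bracket [-4.1875, -4.125]
m = -4.15625, f(m) = 0.0497 (+); new bracket [-4.15625, -4.125]
m = -4.140625, f(m) = -0.1713 (−); new bracket [-4.15625, -4.140625]

++-++-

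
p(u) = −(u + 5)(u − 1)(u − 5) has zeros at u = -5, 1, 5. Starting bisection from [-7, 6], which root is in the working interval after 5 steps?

-5

u = -0.5 gives p = -37.125, negative; keep [-7, -0.5]
u = -3.75 gives p = -51.953125, negative; keep [-7, -3.75]
u = -5.375 gives p = 24.802734, positive; keep [-5.375, -3.75]
u = -4.5625 gives p = -23.2712, negative; keep [-5.375, -4.5625]
u = -4.96875 gives p = -1.8594, negative; keep [-5.375, -4.96875]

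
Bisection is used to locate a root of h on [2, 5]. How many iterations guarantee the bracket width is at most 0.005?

10

Width after n steps is 3/2^n. Need 2^n ≥ 3/0.005 = 600.
2^9 = 512 < 600 ≤ 2^10 = 1024, so n = 10.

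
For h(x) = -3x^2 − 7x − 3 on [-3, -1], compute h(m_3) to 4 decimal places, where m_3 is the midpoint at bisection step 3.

x = -2 gives h = -1, negative; keep [-2, -1]
x = -1.5 gives h = 0.75, positive; keep [-2, -1.5]
x = -1.75 gives h = 0.0625, positive; keep [-2, -1.75]

0.0625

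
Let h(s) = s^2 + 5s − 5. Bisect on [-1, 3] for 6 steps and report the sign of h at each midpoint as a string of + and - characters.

+---+-

midpoint 1: h = 1 > 0 → [-1, 1]
midpoint 0: h = -5 < 0 → [0, 1]
midpoint 0.5: h = -2.25 < 0 → [0.5, 1]
midpoint 0.75: h = -0.6875 < 0 → [0.75, 1]
midpoint 0.875: h = 0.1406 > 0 → [0.75, 0.875]
midpoint 0.8125: h = -0.2773 < 0 → [0.8125, 0.875]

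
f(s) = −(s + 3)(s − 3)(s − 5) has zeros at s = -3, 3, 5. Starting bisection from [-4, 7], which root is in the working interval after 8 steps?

-3

f(1.5) = -23.625 < 0, so the root lies in [-4, 1.5]
f(-1.25) = -46.484375 < 0, so the root lies in [-4, -1.25]
f(-2.625) = -16.083984 < 0, so the root lies in [-4, -2.625]
f(-3.3125) = 16.3977 > 0, so the root lies in [-3.3125, -2.625]
f(-2.96875) = -1.4864 < 0, so the root lies in [-3.3125, -2.96875]
f(-3.140625) = 7.0296 > 0, so the root lies in [-3.140625, -2.96875]
f(-3.0546875) = 2.667 > 0, so the root lies in [-3.0546875, -2.96875]
f(-3.01171875) = 0.5644 > 0, so the root lies in [-3.01171875, -2.96875]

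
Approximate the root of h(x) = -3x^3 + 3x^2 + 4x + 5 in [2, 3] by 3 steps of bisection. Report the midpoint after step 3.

2.125

midpoint 2.5: h = -13.125 < 0 → [2, 2.5]
midpoint 2.25: h = -4.984375 < 0 → [2, 2.25]
midpoint 2.125: h = -1.740234 < 0 → [2, 2.125]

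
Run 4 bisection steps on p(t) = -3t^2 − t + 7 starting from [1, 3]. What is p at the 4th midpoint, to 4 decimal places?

p(2) = -7 < 0, so the root lies in [1, 2]
p(1.5) = -1.25 < 0, so the root lies in [1, 1.5]
p(1.25) = 1.0625 > 0, so the root lies in [1.25, 1.5]
p(1.375) = -0.0469 < 0, so the root lies in [1.25, 1.375]

-0.0469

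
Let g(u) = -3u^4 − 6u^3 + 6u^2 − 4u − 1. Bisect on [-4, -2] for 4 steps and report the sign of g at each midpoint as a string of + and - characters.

m = -3, g(m) = -16 (−); new bracket [-3, -2]
m = -2.5, g(m) = 23.0625 (+); new bracket [-3, -2.5]
m = -2.75, g(m) = 8.582031 (+); new bracket [-3, -2.75]
m = -2.875, g(m) = -2.2859 (−); new bracket [-2.875, -2.75]

-++-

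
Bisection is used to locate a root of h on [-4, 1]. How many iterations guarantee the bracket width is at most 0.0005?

14

Width after n steps is 5/2^n. Need 2^n ≥ 5/0.0005 = 10000.
2^13 = 8192 < 10000 ≤ 2^14 = 16384, so n = 14.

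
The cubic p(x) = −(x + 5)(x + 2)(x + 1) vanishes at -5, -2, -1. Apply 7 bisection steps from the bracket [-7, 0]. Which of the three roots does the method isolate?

-5

x = -3.5 gives p = -5.625, negative; keep [-7, -3.5]
x = -5.25 gives p = 3.453125, positive; keep [-5.25, -3.5]
x = -4.375 gives p = -5.009766, negative; keep [-5.25, -4.375]
x = -4.8125 gives p = -2.0105, negative; keep [-5.25, -4.8125]
x = -5.03125 gives p = 0.3819, positive; keep [-5.03125, -4.8125]
x = -4.921875 gives p = -0.8953, negative; keep [-5.03125, -4.921875]
x = -4.9765625 gives p = -0.2774, negative; keep [-5.03125, -4.9765625]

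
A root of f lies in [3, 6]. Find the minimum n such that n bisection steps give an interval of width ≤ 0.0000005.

23

Width after n steps is 3/2^n. Need 2^n ≥ 3/0.0000005 = 6000000.
2^22 = 4194304 < 6000000 ≤ 2^23 = 8388608, so n = 23.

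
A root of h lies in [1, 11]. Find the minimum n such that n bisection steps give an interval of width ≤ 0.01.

Width after n steps is 10/2^n. Need 2^n ≥ 10/0.01 = 1000.
2^9 = 512 < 1000 ≤ 2^10 = 1024, so n = 10.

10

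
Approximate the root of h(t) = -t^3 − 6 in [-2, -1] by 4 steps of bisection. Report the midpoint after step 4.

-1.8125

m = -1.5, h(m) = -2.625 (−); new bracket [-2, -1.5]
m = -1.75, h(m) = -0.640625 (−); new bracket [-2, -1.75]
m = -1.875, h(m) = 0.591797 (+); new bracket [-1.875, -1.75]
m = -1.8125, h(m) = -0.0457 (−); new bracket [-1.875, -1.8125]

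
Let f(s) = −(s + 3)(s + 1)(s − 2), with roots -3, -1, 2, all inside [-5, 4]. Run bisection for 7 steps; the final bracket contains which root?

s = -0.5 gives f = 3.125, positive; keep [-0.5, 4]
s = 1.75 gives f = 3.265625, positive; keep [1.75, 4]
s = 2.875 gives f = -19.919922, negative; keep [1.75, 2.875]
s = 2.3125 gives f = -5.4993, negative; keep [1.75, 2.3125]
s = 2.03125 gives f = -0.4766, negative; keep [1.75, 2.03125]
s = 1.890625 gives f = 1.5462, positive; keep [1.890625, 2.03125]
s = 1.9609375 gives f = 0.5738, positive; keep [1.9609375, 2.03125]

2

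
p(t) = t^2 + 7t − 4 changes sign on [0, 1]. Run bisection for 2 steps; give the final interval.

midpoint 0.5: p = -0.25 < 0 → [0.5, 1]
midpoint 0.75: p = 1.8125 > 0 → [0.5, 0.75]

[0.5, 0.75]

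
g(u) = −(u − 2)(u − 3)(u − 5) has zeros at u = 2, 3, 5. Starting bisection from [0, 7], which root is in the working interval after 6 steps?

u = 3.5 gives g = 1.125, positive; keep [3.5, 7]
u = 5.25 gives g = -1.828125, negative; keep [3.5, 5.25]
u = 4.375 gives g = 2.041016, positive; keep [4.375, 5.25]
u = 4.8125 gives g = 0.9558, positive; keep [4.8125, 5.25]
u = 5.03125 gives g = -0.1924, negative; keep [4.8125, 5.03125]
u = 4.921875 gives g = 0.4387, positive; keep [4.921875, 5.03125]

5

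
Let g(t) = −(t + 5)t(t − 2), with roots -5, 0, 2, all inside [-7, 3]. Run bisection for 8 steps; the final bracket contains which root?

g(-2) = -24 < 0, so the root lies in [-7, -2]
g(-4.5) = -14.625 < 0, so the root lies in [-7, -4.5]
g(-5.75) = 33.421875 > 0, so the root lies in [-5.75, -4.5]
g(-5.125) = 4.5645 > 0, so the root lies in [-5.125, -4.5]
g(-4.8125) = -6.1472 < 0, so the root lies in [-5.125, -4.8125]
g(-4.96875) = -1.0821 < 0, so the root lies in [-5.125, -4.96875]
g(-5.046875) = 1.6671 > 0, so the root lies in [-5.046875, -4.96875]
g(-5.0078125) = 0.2742 > 0, so the root lies in [-5.0078125, -4.96875]

-5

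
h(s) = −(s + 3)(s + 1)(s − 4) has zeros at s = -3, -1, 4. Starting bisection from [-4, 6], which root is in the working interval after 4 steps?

h(1) = 24 > 0, so the root lies in [1, 6]
h(3.5) = 14.625 > 0, so the root lies in [3.5, 6]
h(4.75) = -33.421875 < 0, so the root lies in [3.5, 4.75]
h(4.125) = -4.5645 < 0, so the root lies in [3.5, 4.125]

4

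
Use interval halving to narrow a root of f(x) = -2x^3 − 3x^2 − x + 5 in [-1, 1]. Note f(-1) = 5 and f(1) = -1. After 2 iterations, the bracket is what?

midpoint 0: f = 5 > 0 → [0, 1]
midpoint 0.5: f = 3.5 > 0 → [0.5, 1]

[0.5, 1]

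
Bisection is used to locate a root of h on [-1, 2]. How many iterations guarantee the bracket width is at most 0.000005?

20

Width after n steps is 3/2^n. Need 2^n ≥ 3/0.000005 = 600000.
2^19 = 524288 < 600000 ≤ 2^20 = 1048576, so n = 20.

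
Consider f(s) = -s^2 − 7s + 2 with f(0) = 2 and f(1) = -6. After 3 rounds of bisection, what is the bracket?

[0.25, 0.375]

midpoint 0.5: f = -1.75 < 0 → [0, 0.5]
midpoint 0.25: f = 0.1875 > 0 → [0.25, 0.5]
midpoint 0.375: f = -0.765625 < 0 → [0.25, 0.375]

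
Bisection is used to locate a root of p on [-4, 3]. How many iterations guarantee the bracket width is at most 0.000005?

21

Width after n steps is 7/2^n. Need 2^n ≥ 7/0.000005 = 1400000.
2^20 = 1048576 < 1400000 ≤ 2^21 = 2097152, so n = 21.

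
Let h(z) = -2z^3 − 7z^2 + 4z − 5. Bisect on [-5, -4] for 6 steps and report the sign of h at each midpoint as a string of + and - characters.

m = -4.5, h(m) = 17.5 (+); new bracket [-4.5, -4]
m = -4.25, h(m) = 5.09375 (+); new bracket [-4.25, -4]
m = -4.125, h(m) = -0.230469 (−); new bracket [-4.25, -4.125]
m = -4.1875, h(m) = 2.3608 (+); new bracket [-4.1875, -4.125]
m = -4.15625, h(m) = 1.0477 (+); new bracket [-4.15625, -4.125]
m = -4.140625, h(m) = 0.4042 (+); new bracket [-4.140625, -4.125]

++-+++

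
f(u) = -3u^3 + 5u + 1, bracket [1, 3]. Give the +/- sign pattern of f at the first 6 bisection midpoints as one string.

--++--

m = 2, f(m) = -13 (−); new bracket [1, 2]
m = 1.5, f(m) = -1.625 (−); new bracket [1, 1.5]
m = 1.25, f(m) = 1.390625 (+); new bracket [1.25, 1.5]
m = 1.375, f(m) = 0.0762 (+); new bracket [1.375, 1.5]
m = 1.4375, f(m) = -0.7239 (−); new bracket [1.375, 1.4375]
m = 1.40625, f(m) = -0.3115 (−); new bracket [1.375, 1.40625]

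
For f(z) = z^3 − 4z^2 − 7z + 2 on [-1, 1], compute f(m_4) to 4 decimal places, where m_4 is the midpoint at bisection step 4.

-1.1348

f(0) = 2 > 0, so the root lies in [0, 1]
f(0.5) = -2.375 < 0, so the root lies in [0, 0.5]
f(0.25) = 0.015625 > 0, so the root lies in [0.25, 0.5]
f(0.375) = -1.1348 < 0, so the root lies in [0.25, 0.375]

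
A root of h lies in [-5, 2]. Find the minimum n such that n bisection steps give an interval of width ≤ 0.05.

8

Width after n steps is 7/2^n. Need 2^n ≥ 7/0.05 = 140.
2^7 = 128 < 140 ≤ 2^8 = 256, so n = 8.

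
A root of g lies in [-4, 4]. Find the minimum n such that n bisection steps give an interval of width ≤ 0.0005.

14

Width after n steps is 8/2^n. Need 2^n ≥ 8/0.0005 = 16000.
2^13 = 8192 < 16000 ≤ 2^14 = 16384, so n = 14.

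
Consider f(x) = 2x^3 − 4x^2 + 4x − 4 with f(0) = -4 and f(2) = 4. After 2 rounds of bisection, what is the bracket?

[1.5, 2]

x = 1 gives f = -2, negative; keep [1, 2]
x = 1.5 gives f = -0.25, negative; keep [1.5, 2]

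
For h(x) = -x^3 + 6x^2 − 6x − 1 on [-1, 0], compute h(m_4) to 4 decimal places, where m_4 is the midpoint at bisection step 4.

m = -0.5, h(m) = 3.625 (+); new bracket [-0.5, 0]
m = -0.25, h(m) = 0.890625 (+); new bracket [-0.25, 0]
m = -0.125, h(m) = -0.154297 (−); new bracket [-0.25, -0.125]
m = -0.1875, h(m) = 0.3425 (+); new bracket [-0.1875, -0.125]

0.3425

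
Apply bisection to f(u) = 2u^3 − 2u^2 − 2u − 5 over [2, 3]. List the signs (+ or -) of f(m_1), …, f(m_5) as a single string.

u = 2.5 gives f = 8.75, positive; keep [2, 2.5]
u = 2.25 gives f = 3.15625, positive; keep [2, 2.25]
u = 2.125 gives f = 0.910156, positive; keep [2, 2.125]
u = 2.0625 gives f = -0.0854, negative; keep [2.0625, 2.125]
u = 2.09375 gives f = 0.402, positive; keep [2.0625, 2.09375]

+++-+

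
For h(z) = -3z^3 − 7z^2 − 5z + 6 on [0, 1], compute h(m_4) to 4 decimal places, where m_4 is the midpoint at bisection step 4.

0.4387

z = 0.5 gives h = 1.375, positive; keep [0.5, 1]
z = 0.75 gives h = -2.953125, negative; keep [0.5, 0.75]
z = 0.625 gives h = -0.591797, negative; keep [0.5, 0.625]
z = 0.5625 gives h = 0.4387, positive; keep [0.5625, 0.625]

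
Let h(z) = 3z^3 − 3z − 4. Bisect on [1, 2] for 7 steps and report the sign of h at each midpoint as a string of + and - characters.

+--++-+

midpoint 1.5: h = 1.625 > 0 → [1, 1.5]
midpoint 1.25: h = -1.890625 < 0 → [1.25, 1.5]
midpoint 1.375: h = -0.326172 < 0 → [1.375, 1.5]
midpoint 1.4375: h = 0.5989 > 0 → [1.375, 1.4375]
midpoint 1.40625: h = 0.124 > 0 → [1.375, 1.40625]
midpoint 1.390625: h = -0.1041 < 0 → [1.390625, 1.40625]
midpoint 1.3984375: h = 0.0092 > 0 → [1.390625, 1.3984375]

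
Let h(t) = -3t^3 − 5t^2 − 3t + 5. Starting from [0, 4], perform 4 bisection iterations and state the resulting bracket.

[0.5, 0.75]

h(2) = -45 < 0, so the root lies in [0, 2]
h(1) = -6 < 0, so the root lies in [0, 1]
h(0.5) = 1.875 > 0, so the root lies in [0.5, 1]
h(0.75) = -1.3281 < 0, so the root lies in [0.5, 0.75]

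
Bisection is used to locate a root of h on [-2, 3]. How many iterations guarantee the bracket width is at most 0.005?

Width after n steps is 5/2^n. Need 2^n ≥ 5/0.005 = 1000.
2^9 = 512 < 1000 ≤ 2^10 = 1024, so n = 10.

10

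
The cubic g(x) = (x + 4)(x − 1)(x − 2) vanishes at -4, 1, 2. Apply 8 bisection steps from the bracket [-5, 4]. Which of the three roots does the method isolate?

-4

x = -0.5 gives g = 13.125, positive; keep [-5, -0.5]
x = -2.75 gives g = 22.265625, positive; keep [-5, -2.75]
x = -3.875 gives g = 3.580078, positive; keep [-5, -3.875]
x = -4.4375 gives g = -15.3142, negative; keep [-4.4375, -3.875]
x = -4.15625 gives g = -4.9599, negative; keep [-4.15625, -3.875]
x = -4.015625 gives g = -0.4714, negative; keep [-4.015625, -3.875]
x = -3.9453125 gives g = 1.6079, positive; keep [-4.015625, -3.9453125]
x = -3.98046875 gives g = 0.5817, positive; keep [-4.015625, -3.98046875]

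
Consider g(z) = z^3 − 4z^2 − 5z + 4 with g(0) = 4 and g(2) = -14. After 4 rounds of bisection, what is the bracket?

[0.5, 0.625]

g(1) = -4 < 0, so the root lies in [0, 1]
g(0.5) = 0.625 > 0, so the root lies in [0.5, 1]
g(0.75) = -1.578125 < 0, so the root lies in [0.5, 0.75]
g(0.625) = -0.4434 < 0, so the root lies in [0.5, 0.625]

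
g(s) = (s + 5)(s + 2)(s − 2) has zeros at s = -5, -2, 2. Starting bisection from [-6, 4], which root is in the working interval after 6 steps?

midpoint -1: g = -12 < 0 → [-1, 4]
midpoint 1.5: g = -11.375 < 0 → [1.5, 4]
midpoint 2.75: g = 27.609375 > 0 → [1.5, 2.75]
midpoint 2.125: g = 3.6738 > 0 → [1.5, 2.125]
midpoint 1.8125: g = -4.8699 < 0 → [1.8125, 2.125]
midpoint 1.96875: g = -0.8643 < 0 → [1.96875, 2.125]

2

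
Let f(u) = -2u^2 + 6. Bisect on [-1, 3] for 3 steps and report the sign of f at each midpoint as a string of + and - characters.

midpoint 1: f = 4 > 0 → [1, 3]
midpoint 2: f = -2 < 0 → [1, 2]
midpoint 1.5: f = 1.5 > 0 → [1.5, 2]

+-+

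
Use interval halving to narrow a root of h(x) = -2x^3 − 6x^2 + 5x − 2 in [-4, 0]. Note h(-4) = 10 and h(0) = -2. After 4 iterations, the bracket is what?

x = -2 gives h = -20, negative; keep [-4, -2]
x = -3 gives h = -17, negative; keep [-4, -3]
x = -3.5 gives h = -7.25, negative; keep [-4, -3.5]
x = -3.75 gives h = 0.3438, positive; keep [-3.75, -3.5]

[-3.75, -3.5]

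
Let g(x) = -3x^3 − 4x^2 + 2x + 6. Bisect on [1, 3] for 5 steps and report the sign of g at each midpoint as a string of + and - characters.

g(2) = -30 < 0, so the root lies in [1, 2]
g(1.5) = -10.125 < 0, so the root lies in [1, 1.5]
g(1.25) = -3.609375 < 0, so the root lies in [1, 1.25]
g(1.125) = -1.084 < 0, so the root lies in [1, 1.125]
g(1.0625) = 0.011 > 0, so the root lies in [1.0625, 1.125]

----+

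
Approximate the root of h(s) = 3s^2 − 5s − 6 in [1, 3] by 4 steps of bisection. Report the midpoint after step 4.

2.375

m = 2, h(m) = -4 (−); new bracket [2, 3]
m = 2.5, h(m) = 0.25 (+); new bracket [2, 2.5]
m = 2.25, h(m) = -2.0625 (−); new bracket [2.25, 2.5]
m = 2.375, h(m) = -0.9531 (−); new bracket [2.375, 2.5]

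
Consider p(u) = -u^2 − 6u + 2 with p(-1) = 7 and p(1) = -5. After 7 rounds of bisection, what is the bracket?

[0.3125, 0.328125]

m = 0, p(m) = 2 (+); new bracket [0, 1]
m = 0.5, p(m) = -1.25 (−); new bracket [0, 0.5]
m = 0.25, p(m) = 0.4375 (+); new bracket [0.25, 0.5]
m = 0.375, p(m) = -0.3906 (−); new bracket [0.25, 0.375]
m = 0.3125, p(m) = 0.0273 (+); new bracket [0.3125, 0.375]
m = 0.34375, p(m) = -0.1807 (−); new bracket [0.3125, 0.34375]
m = 0.328125, p(m) = -0.0764 (−); new bracket [0.3125, 0.328125]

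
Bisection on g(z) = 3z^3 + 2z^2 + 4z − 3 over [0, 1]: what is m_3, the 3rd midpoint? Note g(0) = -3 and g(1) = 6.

0.625

z = 0.5 gives g = -0.125, negative; keep [0.5, 1]
z = 0.75 gives g = 2.390625, positive; keep [0.5, 0.75]
z = 0.625 gives g = 1.013672, positive; keep [0.5, 0.625]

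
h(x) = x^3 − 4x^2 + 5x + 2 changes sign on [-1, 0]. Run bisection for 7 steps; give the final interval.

m = -0.5, h(m) = -1.625 (−); new bracket [-0.5, 0]
m = -0.25, h(m) = 0.484375 (+); new bracket [-0.5, -0.25]
m = -0.375, h(m) = -0.490234 (−); new bracket [-0.375, -0.25]
m = -0.3125, h(m) = 0.0164 (+); new bracket [-0.375, -0.3125]
m = -0.34375, h(m) = -0.232 (−); new bracket [-0.34375, -0.3125]
m = -0.328125, h(m) = -0.1066 (−); new bracket [-0.328125, -0.3125]
m = -0.3203125, h(m) = -0.0448 (−); new bracket [-0.3203125, -0.3125]

[-0.3203125, -0.3125]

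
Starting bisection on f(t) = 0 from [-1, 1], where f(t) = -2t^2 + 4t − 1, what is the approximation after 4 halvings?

0.375

t = 0 gives f = -1, negative; keep [0, 1]
t = 0.5 gives f = 0.5, positive; keep [0, 0.5]
t = 0.25 gives f = -0.125, negative; keep [0.25, 0.5]
t = 0.375 gives f = 0.2188, positive; keep [0.25, 0.375]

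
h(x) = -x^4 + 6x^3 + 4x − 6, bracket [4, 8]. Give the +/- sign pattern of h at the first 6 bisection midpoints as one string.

m = 6, h(m) = 18 (+); new bracket [6, 8]
m = 7, h(m) = -321 (−); new bracket [6, 7]
m = 6.5, h(m) = -117.3125 (−); new bracket [6, 6.5]
m = 6.25, h(m) = -42.0352 (−); new bracket [6, 6.25]
m = 6.125, h(m) = -10.2229 (−); new bracket [6, 6.125]
m = 6.0625, h(m) = 4.3237 (+); new bracket [6.0625, 6.125]

+----+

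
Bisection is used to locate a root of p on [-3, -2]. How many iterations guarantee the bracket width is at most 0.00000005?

Width after n steps is 1/2^n. Need 2^n ≥ 1/0.00000005 = 20000000.
2^24 = 16777216 < 20000000 ≤ 2^25 = 33554432, so n = 25.

25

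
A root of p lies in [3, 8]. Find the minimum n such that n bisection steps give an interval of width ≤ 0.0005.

14

Width after n steps is 5/2^n. Need 2^n ≥ 5/0.0005 = 10000.
2^13 = 8192 < 10000 ≤ 2^14 = 16384, so n = 14.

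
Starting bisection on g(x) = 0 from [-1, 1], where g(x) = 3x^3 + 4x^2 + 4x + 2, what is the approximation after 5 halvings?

-0.6875

midpoint 0: g = 2 > 0 → [-1, 0]
midpoint -0.5: g = 0.625 > 0 → [-1, -0.5]
midpoint -0.75: g = -0.015625 < 0 → [-0.75, -0.5]
midpoint -0.625: g = 0.3301 > 0 → [-0.75, -0.625]
midpoint -0.6875: g = 0.1658 > 0 → [-0.75, -0.6875]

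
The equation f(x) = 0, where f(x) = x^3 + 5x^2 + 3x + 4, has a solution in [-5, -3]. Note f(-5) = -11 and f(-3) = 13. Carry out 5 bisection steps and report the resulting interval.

midpoint -4: f = 8 > 0 → [-5, -4]
midpoint -4.5: f = 0.625 > 0 → [-5, -4.5]
midpoint -4.75: f = -4.609375 < 0 → [-4.75, -4.5]
midpoint -4.625: f = -1.8535 < 0 → [-4.625, -4.5]
midpoint -4.5625: f = -0.5803 < 0 → [-4.5625, -4.5]

[-4.5625, -4.5]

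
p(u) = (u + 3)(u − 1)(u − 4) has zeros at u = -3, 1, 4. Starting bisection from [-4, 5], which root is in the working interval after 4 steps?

midpoint 0.5: p = 6.125 > 0 → [-4, 0.5]
midpoint -1.75: p = 19.765625 > 0 → [-4, -1.75]
midpoint -2.875: p = 3.330078 > 0 → [-4, -2.875]
midpoint -3.4375: p = -14.4392 < 0 → [-3.4375, -2.875]

-3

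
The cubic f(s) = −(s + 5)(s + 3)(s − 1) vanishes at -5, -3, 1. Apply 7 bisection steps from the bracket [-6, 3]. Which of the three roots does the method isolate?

1

midpoint -1.5: f = 13.125 > 0 → [-1.5, 3]
midpoint 0.75: f = 5.390625 > 0 → [0.75, 3]
midpoint 1.875: f = -29.326172 < 0 → [0.75, 1.875]
midpoint 1.3125: f = -8.5071 < 0 → [0.75, 1.3125]
midpoint 1.03125: f = -0.7598 < 0 → [0.75, 1.03125]
midpoint 0.890625: f = 2.5067 > 0 → [0.890625, 1.03125]
midpoint 0.9609375: f = 0.9223 > 0 → [0.9609375, 1.03125]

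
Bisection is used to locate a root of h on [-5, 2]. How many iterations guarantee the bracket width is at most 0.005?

Width after n steps is 7/2^n. Need 2^n ≥ 7/0.005 = 1400.
2^10 = 1024 < 1400 ≤ 2^11 = 2048, so n = 11.

11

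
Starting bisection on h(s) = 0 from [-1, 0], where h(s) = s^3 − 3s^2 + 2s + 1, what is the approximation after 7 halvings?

m = -0.5, h(m) = -0.875 (−); new bracket [-0.5, 0]
m = -0.25, h(m) = 0.296875 (+); new bracket [-0.5, -0.25]
m = -0.375, h(m) = -0.224609 (−); new bracket [-0.375, -0.25]
m = -0.3125, h(m) = 0.0515 (+); new bracket [-0.375, -0.3125]
m = -0.34375, h(m) = -0.0826 (−); new bracket [-0.34375, -0.3125]
m = -0.328125, h(m) = -0.0146 (−); new bracket [-0.328125, -0.3125]
m = -0.3203125, h(m) = 0.0187 (+); new bracket [-0.328125, -0.3203125]

-0.3203125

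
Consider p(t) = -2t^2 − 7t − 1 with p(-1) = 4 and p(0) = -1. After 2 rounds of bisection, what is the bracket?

[-0.25, 0]

t = -0.5 gives p = 2, positive; keep [-0.5, 0]
t = -0.25 gives p = 0.625, positive; keep [-0.25, 0]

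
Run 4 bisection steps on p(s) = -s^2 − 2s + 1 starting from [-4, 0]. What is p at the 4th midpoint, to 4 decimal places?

midpoint -2: p = 1 > 0 → [-4, -2]
midpoint -3: p = -2 < 0 → [-3, -2]
midpoint -2.5: p = -0.25 < 0 → [-2.5, -2]
midpoint -2.25: p = 0.4375 > 0 → [-2.5, -2.25]

0.4375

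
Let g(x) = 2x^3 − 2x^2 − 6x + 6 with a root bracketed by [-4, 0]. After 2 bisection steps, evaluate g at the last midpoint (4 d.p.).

g(-2) = -6 < 0, so the root lies in [-2, 0]
g(-1) = 8 > 0, so the root lies in [-2, -1]

8.0000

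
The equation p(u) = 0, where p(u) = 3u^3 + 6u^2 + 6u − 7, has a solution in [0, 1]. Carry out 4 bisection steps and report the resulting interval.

u = 0.5 gives p = -2.125, negative; keep [0.5, 1]
u = 0.75 gives p = 2.140625, positive; keep [0.5, 0.75]
u = 0.625 gives p = -0.173828, negative; keep [0.625, 0.75]
u = 0.6875 gives p = 0.9358, positive; keep [0.625, 0.6875]

[0.625, 0.6875]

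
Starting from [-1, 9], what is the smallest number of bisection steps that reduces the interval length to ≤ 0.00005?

18

Width after n steps is 10/2^n. Need 2^n ≥ 10/0.00005 = 200000.
2^17 = 131072 < 200000 ≤ 2^18 = 262144, so n = 18.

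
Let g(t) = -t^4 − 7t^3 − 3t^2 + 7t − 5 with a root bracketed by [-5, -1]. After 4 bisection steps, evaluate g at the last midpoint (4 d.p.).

g(-3) = 55 > 0, so the root lies in [-3, -1]
g(-2) = 9 > 0, so the root lies in [-2, -1]
g(-1.5) = -3.6875 < 0, so the root lies in [-2, -1.5]
g(-1.75) = 1.6992 > 0, so the root lies in [-1.75, -1.5]

1.6992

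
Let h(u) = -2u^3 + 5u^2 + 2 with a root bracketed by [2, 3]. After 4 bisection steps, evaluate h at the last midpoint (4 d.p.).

u = 2.5 gives h = 2, positive; keep [2.5, 3]
u = 2.75 gives h = -1.78125, negative; keep [2.5, 2.75]
u = 2.625 gives h = 0.277344, positive; keep [2.625, 2.75]
u = 2.6875 gives h = -0.7085, negative; keep [2.625, 2.6875]

-0.7085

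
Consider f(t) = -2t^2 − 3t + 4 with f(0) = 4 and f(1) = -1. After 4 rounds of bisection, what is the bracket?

[0.8125, 0.875]

t = 0.5 gives f = 2, positive; keep [0.5, 1]
t = 0.75 gives f = 0.625, positive; keep [0.75, 1]
t = 0.875 gives f = -0.15625, negative; keep [0.75, 0.875]
t = 0.8125 gives f = 0.2422, positive; keep [0.8125, 0.875]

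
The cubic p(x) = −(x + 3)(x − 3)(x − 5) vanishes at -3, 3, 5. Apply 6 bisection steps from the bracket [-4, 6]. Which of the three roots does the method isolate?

-3

midpoint 1: p = -32 < 0 → [-4, 1]
midpoint -1.5: p = -43.875 < 0 → [-4, -1.5]
midpoint -2.75: p = -11.140625 < 0 → [-4, -2.75]
midpoint -3.375: p = 20.0215 > 0 → [-3.375, -2.75]
midpoint -3.0625: p = 3.0549 > 0 → [-3.0625, -2.75]
midpoint -2.90625: p = -4.3778 < 0 → [-3.0625, -2.90625]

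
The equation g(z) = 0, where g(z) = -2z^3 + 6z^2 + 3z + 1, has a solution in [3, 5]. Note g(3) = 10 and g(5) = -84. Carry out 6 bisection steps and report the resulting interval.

[3.46875, 3.5]

z = 4 gives g = -19, negative; keep [3, 4]
z = 3.5 gives g = -0.75, negative; keep [3, 3.5]
z = 3.25 gives g = 5.46875, positive; keep [3.25, 3.5]
z = 3.375 gives g = 2.582, positive; keep [3.375, 3.5]
z = 3.4375 gives g = 0.9731, positive; keep [3.4375, 3.5]
z = 3.46875 gives g = 0.126, positive; keep [3.46875, 3.5]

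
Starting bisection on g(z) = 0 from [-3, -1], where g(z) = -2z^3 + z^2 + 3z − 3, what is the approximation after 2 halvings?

-1.5

g(-2) = 11 > 0, so the root lies in [-2, -1]
g(-1.5) = 1.5 > 0, so the root lies in [-1.5, -1]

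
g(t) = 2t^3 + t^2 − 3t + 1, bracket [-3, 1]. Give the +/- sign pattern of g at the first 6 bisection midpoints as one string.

t = -1 gives g = 3, positive; keep [-3, -1]
t = -2 gives g = -5, negative; keep [-2, -1]
t = -1.5 gives g = 1, positive; keep [-2, -1.5]
t = -1.75 gives g = -1.4062, negative; keep [-1.75, -1.5]
t = -1.625 gives g = -0.0664, negative; keep [-1.625, -1.5]
t = -1.5625 gives g = 0.4995, positive; keep [-1.625, -1.5625]

+-+--+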